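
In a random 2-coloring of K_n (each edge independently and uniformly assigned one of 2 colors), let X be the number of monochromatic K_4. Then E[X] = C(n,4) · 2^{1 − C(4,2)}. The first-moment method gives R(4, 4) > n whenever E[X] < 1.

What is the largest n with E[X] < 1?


We need C(n, 4) · 2^{1 − 6} < 1, i.e. C(n, 4) < 2^{6 − 1} = 32.
Check values of n near the boundary:
  n = 4: C(4, 4) = 1; 1 < 32? YES
  n = 5: C(5, 4) = 5; 5 < 32? YES
  n = 6: C(6, 4) = 15; 15 < 32? YES
  n = 7: C(7, 4) = 35; 35 < 32? NO
The largest n with C(n, 4) < 32 is n = 6 (where E[X] = 15/32 ≈ 0.4687500). Hence R(4, 4) > 6, i.e. R(4, 4) ≥ 7.

Largest n = 6; hence R(4, 4) > 6.


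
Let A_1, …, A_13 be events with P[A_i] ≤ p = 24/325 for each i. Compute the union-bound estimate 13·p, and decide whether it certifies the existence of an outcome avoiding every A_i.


Union bound: P[∪_{i=1}^{13} A_i] ≤ Σ_i P[A_i] ≤ 13·p = 13·(24/325) = 24/25.
Numerically: 24/25 ≈ 0.960.
Is 24/25 < 1? YES.
Since P[∪ A_i] ≤ 24/25 < 1, the complement has P[∩ A_i^c] ≥ 1 − 24/25 = 1/25 > 0, so some outcome avoids every A_i.

13·p = 24/25 ≈ 0.960; existence CERTIFIED by the union bound.


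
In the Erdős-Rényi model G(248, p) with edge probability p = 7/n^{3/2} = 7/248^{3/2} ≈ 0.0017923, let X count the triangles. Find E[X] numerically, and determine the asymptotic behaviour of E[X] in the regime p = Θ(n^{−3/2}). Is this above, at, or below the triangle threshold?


Number of potential triangles: C(248, 3) = 2511496.
Each occurs with probability p³ ≈ (0.0017923)³ ≈ 5.7578660e-09.
By linearity: E[X] = C(248, 3)·p³ ≈ 2511496 · 5.7578660e-09 ≈ 0.01446.
Since α = 3/2 > 1, p = c/n^{3/2} = o(1/n) is below the triangle threshold p ~ 1/n. Asymptotically E[X] ~ (c³/6)·n^{3(1−α)} = (7³/6)·n^{-1.5} → 0, so by Markov's inequality G has no triangles w.h.p.

E[X] ≈ 0.01446; in regime p = Θ(1/n^{3/2}) E[X] tends to 0 (below the triangle threshold p ~ 1/n).


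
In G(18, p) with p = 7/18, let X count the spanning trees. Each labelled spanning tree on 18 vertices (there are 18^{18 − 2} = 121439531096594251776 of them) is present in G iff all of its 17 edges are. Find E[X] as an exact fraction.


K_18 has 18^{18 − 2} = 121439531096594251776 labelled spanning trees.
For each such spanning tree H, let X_H = 1 if all 17 edges of H are present in G. Then P[X_H = 1] = p^{17} = (7/18)^{17} = 232630513987207/2185911559738696531968.
By linearity of expectation: E[X] = Σ_H E[X_H] = 121439531096594251776 · p^{17} = 121439531096594251776 · 232630513987207/2185911559738696531968 = 232630513987207/18.
Numerically: E[X] ≈ 1.29239e+13.

E[X] = 121439531096594251776 · (7/18)^{17} = 232630513987207/18 ≈ 1.29239e+13.


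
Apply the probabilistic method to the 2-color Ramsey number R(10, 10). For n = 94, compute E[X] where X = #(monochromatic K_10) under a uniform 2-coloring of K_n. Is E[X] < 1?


E[X] = C(94, 10) · 2^{1 − 45} = 9041256841903 · 2^{−44} = 9041256841903/17592186044416.
As a reduced fraction: E[X] = 9041256841903/17592186044416 ≈ 0.51394.
Is E[X] < 1? YES.
Since E[X] < 1, there exists a 2-coloring of K_{94} with no monochromatic K_10; hence R(10, 10) > 94.

E[X] = 9041256841903/17592186044416 ≈ 0.51394; E[X] < 1, so R(10, 10) > 94.


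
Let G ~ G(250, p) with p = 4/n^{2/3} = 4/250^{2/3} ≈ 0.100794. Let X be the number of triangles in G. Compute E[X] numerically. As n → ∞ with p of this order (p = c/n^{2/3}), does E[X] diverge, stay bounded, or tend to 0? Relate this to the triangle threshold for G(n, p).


Number of potential triangles: C(250, 3) = 2573000.
Each occurs with probability p³ ≈ (0.100794)³ ≈ 1.02400000e-03.
By linearity: E[X] = C(250, 3)·p³ ≈ 2573000 · 1.02400000e-03 ≈ 2634.752000.
Since α = 2/3 < 1, p = c/n^{2/3} ≫ 1/n is above the triangle threshold p ~ 1/n. Asymptotically E[X] ~ (c³/6)·n^{3(1−α)} = (4³/6)·n^{1} → ∞; triangles are abundant w.h.p.

E[X] ≈ 2634.752000; in regime p = Θ(1/n^{2/3}) E[X] diverges (above the triangle threshold p ~ 1/n).


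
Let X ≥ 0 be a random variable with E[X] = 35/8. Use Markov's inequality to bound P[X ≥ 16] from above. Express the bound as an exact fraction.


μ = E[X] = 35/8, a = 16.
Markov: P[X ≥ 16] ≤ μ/a = (35/8)/16 = 35/128.
Numerically: ≈ 0.273.
(Since a = 16 > μ = 4.375, the bound 35/128 is < 1 and informative.)

P[X ≥ 16] ≤ 35/128 ≈ 0.273.


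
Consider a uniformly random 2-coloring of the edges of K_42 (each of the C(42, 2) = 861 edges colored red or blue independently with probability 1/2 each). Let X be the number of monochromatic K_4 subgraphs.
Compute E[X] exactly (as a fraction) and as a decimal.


Let X = Σ_S X_S over the C(42, 4) = 111930 subsets S of size 4, where X_S = 1 if the K_4 on S is monochromatic.
For a fixed S, the K_4 on S has C(4, 2) = 6 edges. P[all 6 edges red] = (1/2)^6, and likewise for blue, so P[monochromatic] = 2·(1/2)^6 = 2^{1 − 6} = 1/32.
Summing: E[X] = C(42, 4) · 2^{1 − 6} = 111930 · 1/32 = 55965/16.
Numerically: E[X] ≈ 3497.81250.

E[X] = C(42,4)·2^(1−C(4,2)) = 55965/16 ≈ 3497.81250.


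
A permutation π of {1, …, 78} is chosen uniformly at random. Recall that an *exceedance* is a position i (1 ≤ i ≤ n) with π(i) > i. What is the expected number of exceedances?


Write X = Σ_{i=1}^{78} X_i, where X_i = 1_{π(i) > i}.
For each fixed i, π(i) is uniform over {1, …, 78} (marginal of a uniform permutation), so P[π(i) > i] = (n − i)/n. Summing: Σ_{i=1}^{78} (n − i)/n = (0 + 1 + … + 77)/78 = 78(78 − 1)/(2·78) = (78 − 1)/2.
Hence E[X] = Σ_{i=1}^{78} (78 − i)/78 = 77/2 ≈ 38.500.

E[X] = 77/2 = 38.500.


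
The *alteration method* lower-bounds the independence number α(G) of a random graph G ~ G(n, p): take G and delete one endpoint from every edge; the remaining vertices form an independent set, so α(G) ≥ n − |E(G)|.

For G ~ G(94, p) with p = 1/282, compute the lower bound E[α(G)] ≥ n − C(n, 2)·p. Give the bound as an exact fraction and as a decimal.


E[|E(G)|] = C(94, 2)·p = 4371 · (1/282) = 31/2.
E[α(G)] ≥ n − E[|E(G)|] = 94 − 31/2 = 157/2.
Numerically: ≈ 78.500000.
(This is only a lower bound; the true E[α(G)] may be larger.)

E[α(G)] ≥ 157/2 ≈ 78.500000.


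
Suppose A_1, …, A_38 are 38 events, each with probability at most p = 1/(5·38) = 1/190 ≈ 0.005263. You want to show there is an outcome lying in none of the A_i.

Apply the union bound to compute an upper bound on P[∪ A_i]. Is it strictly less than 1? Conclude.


Union bound: P[∪_{i=1}^{38} A_i] ≤ Σ_i P[A_i] ≤ 38·p = 38·(1/190) = 1/5.
Numerically: 1/5 ≈ 0.200000.
Is 1/5 < 1? YES.
Since P[∪ A_i] ≤ 1/5 < 1, the complement has P[∩ A_i^c] ≥ 1 − 1/5 = 4/5 > 0, so some outcome avoids every A_i.

38·p = 1/5 ≈ 0.200000; existence CERTIFIED by the union bound.


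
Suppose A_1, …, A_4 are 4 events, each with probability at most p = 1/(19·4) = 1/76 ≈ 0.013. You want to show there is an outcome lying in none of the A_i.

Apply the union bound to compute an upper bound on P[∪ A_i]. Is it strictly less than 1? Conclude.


Union bound: P[∪_{i=1}^{4} A_i] ≤ Σ_i P[A_i] ≤ 4·p = 4·(1/76) = 1/19.
Numerically: 1/19 ≈ 0.053.
Is 1/19 < 1? YES.
Since P[∪ A_i] ≤ 1/19 < 1, the complement has P[∩ A_i^c] ≥ 1 − 1/19 = 18/19 > 0, so some outcome avoids every A_i.

4·p = 1/19 ≈ 0.053; existence CERTIFIED by the union bound.


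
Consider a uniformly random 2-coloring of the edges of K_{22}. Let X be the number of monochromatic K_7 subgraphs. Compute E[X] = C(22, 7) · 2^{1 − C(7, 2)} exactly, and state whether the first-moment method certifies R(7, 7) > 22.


E[X] = C(22, 7) · 2^{1 − 21} = 170544 · 2^{−20} = 170544/1048576.
As a reduced fraction: E[X] = 10659/65536 ≈ 0.16264.
Is E[X] < 1? YES.
Since E[X] < 1, there exists a 2-coloring of K_{22} with no monochromatic K_7; hence R(7, 7) > 22.

E[X] = 10659/65536 ≈ 0.16264; E[X] < 1, so R(7, 7) > 22.


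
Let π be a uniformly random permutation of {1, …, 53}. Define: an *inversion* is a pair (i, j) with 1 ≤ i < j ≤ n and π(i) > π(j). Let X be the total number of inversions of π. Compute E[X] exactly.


Write X = Σ X_I over the C(53, 2) = 1378 pairs i < j, with X_I the indicator of one inversion.
There are 1378 indicators.
For each fixed pair i < j, the values π(i) and π(j) are two distinct elements of {1, …, 53} in uniformly random order; by symmetry P[π(i) > π(j)] = 1/2.
By linearity: E[X] = 1378 · (1/2) = C(53, 2) · (1/2) = 1378/2 = 689 ≈ 689.00000.

E[X] = 689 = 689.00000.


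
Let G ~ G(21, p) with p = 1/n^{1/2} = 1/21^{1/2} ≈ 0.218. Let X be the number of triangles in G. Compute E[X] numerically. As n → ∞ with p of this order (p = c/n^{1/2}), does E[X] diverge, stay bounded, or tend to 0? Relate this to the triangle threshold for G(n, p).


Number of potential triangles: C(21, 3) = 1330.
Each occurs with probability p³ ≈ (0.218)³ ≈ 1.03913e-02.
By linearity: E[X] = C(21, 3)·p³ ≈ 1330 · 1.03913e-02 ≈ 13.820.
Since α = 1/2 < 1, p = c/n^{1/2} ≫ 1/n is above the triangle threshold p ~ 1/n. Asymptotically E[X] ~ (c³/6)·n^{3(1−α)} = (1³/6)·n^{1.5} → ∞; triangles are abundant w.h.p.

E[X] ≈ 13.820; in regime p = Θ(1/n^{1/2}) E[X] diverges (above the triangle threshold p ~ 1/n).


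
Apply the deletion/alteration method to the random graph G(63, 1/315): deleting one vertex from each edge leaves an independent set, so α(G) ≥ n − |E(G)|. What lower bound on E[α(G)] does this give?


E[|E(G)|] = C(63, 2)·p = 1953 · (1/315) = 31/5.
E[α(G)] ≥ n − E[|E(G)|] = 63 − 31/5 = 284/5.
Numerically: ≈ 56.8000.
(This is only a lower bound; the true E[α(G)] may be larger.)

E[α(G)] ≥ 284/5 ≈ 56.8000.


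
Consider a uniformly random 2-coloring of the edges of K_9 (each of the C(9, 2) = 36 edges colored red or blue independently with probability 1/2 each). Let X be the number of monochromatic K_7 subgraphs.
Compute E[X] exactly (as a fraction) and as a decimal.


Let X = Σ_S X_S over the C(9, 7) = 36 subsets S of size 7, where X_S = 1 if the K_7 on S is monochromatic.
For a fixed S, the K_7 on S has C(7, 2) = 21 edges. P[all 21 edges red] = (1/2)^21, and likewise for blue, so P[monochromatic] = 2·(1/2)^21 = 2^{1 − 21} = 1/1048576.
Summing: E[X] = C(9, 7) · 2^{1 − 21} = 36 · 1/1048576 = 9/262144.
Numerically: E[X] ≈ 0.000.

E[X] = C(9,7)·2^(1−C(7,2)) = 9/262144 ≈ 0.000.


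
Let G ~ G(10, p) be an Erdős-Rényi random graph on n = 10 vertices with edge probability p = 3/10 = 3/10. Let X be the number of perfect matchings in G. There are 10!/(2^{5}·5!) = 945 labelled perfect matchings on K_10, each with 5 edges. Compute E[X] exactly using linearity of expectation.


K_10 has 10!/(2^{5}·5!) = 945 labelled perfect matchings.
For each such perfect matching H, let X_H = 1 if all 5 edges of H are present in G. Then P[X_H = 1] = p^{5} = (3/10)^{5} = 243/100000.
Summing the indicators: E[X] = Σ_H E[X_H] = 945 · p^{5} = 945 · 243/100000 = 45927/20000.
Numerically: E[X] ≈ 2.29635.

E[X] = 945 · (3/10)^{5} = 45927/20000 ≈ 2.29635.


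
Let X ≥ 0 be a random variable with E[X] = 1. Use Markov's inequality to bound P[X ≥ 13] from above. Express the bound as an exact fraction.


μ = E[X] = 1, a = 13.
Markov: P[X ≥ 13] ≤ μ/a = (1)/13 = 1/13.
Numerically: ≈ 0.077.
(Since a = 13 > μ = 1.000, the bound 1/13 is < 1 and informative.)

P[X ≥ 13] ≤ 1/13 ≈ 0.077.


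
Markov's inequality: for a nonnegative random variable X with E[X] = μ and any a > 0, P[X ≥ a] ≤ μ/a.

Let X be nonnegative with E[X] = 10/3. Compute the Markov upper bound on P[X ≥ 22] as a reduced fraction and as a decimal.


μ = E[X] = 10/3, a = 22.
Markov: P[X ≥ 22] ≤ μ/a = (10/3)/22 = 5/33.
Numerically: ≈ 0.152.
(Since a = 22 > μ = 3.333, the bound 5/33 is < 1 and informative.)

P[X ≥ 22] ≤ 5/33 ≈ 0.152.


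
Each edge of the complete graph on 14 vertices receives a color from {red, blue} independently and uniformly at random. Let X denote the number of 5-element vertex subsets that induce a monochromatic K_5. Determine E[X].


Let X = Σ_S X_S over the C(14, 5) = 2002 subsets S of size 5, where X_S = 1 if the K_5 on S is monochromatic.
For a fixed S, the K_5 on S has C(5, 2) = 10 edges. P[all 10 edges red] = (1/2)^10, and likewise for blue, so P[monochromatic] = 2·(1/2)^10 = 2^{1 − 10} = 1/512.
By linearity: E[X] = C(14, 5) · 2^{1 − 10} = 2002 · 1/512 = 1001/256.
Numerically: E[X] ≈ 3.91016.

E[X] = C(14,5)·2^(1−C(5,2)) = 1001/256 ≈ 3.91016.


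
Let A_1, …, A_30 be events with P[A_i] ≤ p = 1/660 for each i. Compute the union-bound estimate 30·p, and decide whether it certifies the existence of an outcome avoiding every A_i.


Union bound: P[∪_{i=1}^{30} A_i] ≤ Σ_i P[A_i] ≤ 30·p = 30·(1/660) = 1/22.
Numerically: 1/22 ≈ 0.045.
Is 1/22 < 1? YES.
Since P[∪ A_i] ≤ 1/22 < 1, the complement has P[∩ A_i^c] ≥ 1 − 1/22 = 21/22 > 0, so some outcome avoids every A_i.

30·p = 1/22 ≈ 0.045; existence CERTIFIED by the union bound.


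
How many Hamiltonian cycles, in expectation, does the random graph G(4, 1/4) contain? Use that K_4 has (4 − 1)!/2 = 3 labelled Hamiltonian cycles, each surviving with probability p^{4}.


K_4 has (4 − 1)!/2 = 3 labelled Hamiltonian cycles.
For each such Hamiltonian cycle H, let X_H = 1 if all 4 edges of H are present in G. Then P[X_H = 1] = p^{4} = (1/4)^{4} = 1/256.
By linearity of expectation: E[X] = Σ_H E[X_H] = 3 · p^{4} = 3 · 1/256 = 3/256.
Numerically: E[X] ≈ 0.01172.

E[X] = 3 · (1/4)^{4} = 3/256 ≈ 0.01172.


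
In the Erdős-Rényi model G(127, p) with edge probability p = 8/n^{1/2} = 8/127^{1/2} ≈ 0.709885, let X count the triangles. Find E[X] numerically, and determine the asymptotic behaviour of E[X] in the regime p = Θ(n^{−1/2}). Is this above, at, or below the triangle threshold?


Number of potential triangles: C(127, 3) = 333375.
Each occurs with probability p³ ≈ (0.709885)³ ≈ 3.57737427e-01.
By linearity: E[X] = C(127, 3)·p³ ≈ 333375 · 3.57737427e-01 ≈ 119260.714866.
Since α = 1/2 < 1, p = c/n^{1/2} ≫ 1/n is above the triangle threshold p ~ 1/n. Asymptotically E[X] ~ (c³/6)·n^{3(1−α)} = (8³/6)·n^{1.5} → ∞; triangles are abundant w.h.p.

E[X] ≈ 119260.714866; in regime p = Θ(1/n^{1/2}) E[X] diverges (above the triangle threshold p ~ 1/n).


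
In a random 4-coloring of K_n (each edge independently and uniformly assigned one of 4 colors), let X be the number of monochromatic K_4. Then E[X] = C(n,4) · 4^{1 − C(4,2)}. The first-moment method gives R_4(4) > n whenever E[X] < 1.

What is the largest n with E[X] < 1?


We need C(n, 4) · 4^{1 − 6} < 1, i.e. C(n, 4) < 4^{6 − 1} = 1024.
Check values of n near the boundary:
  n = 10: C(10, 4) = 210; 210 < 1024? YES
  n = 11: C(11, 4) = 330; 330 < 1024? YES
  n = 12: C(12, 4) = 495; 495 < 1024? YES
  n = 13: C(13, 4) = 715; 715 < 1024? YES
  n = 14: C(14, 4) = 1001; 1001 < 1024? YES
  n = 15: C(15, 4) = 1365; 1365 < 1024? NO
The largest n with C(n, 4) < 1024 is n = 14 (where E[X] = 1001/1024 ≈ 0.978). Hence R_4(4) > 14, i.e. R_4(4) ≥ 15.

Largest n = 14; hence R_4(4) > 14.


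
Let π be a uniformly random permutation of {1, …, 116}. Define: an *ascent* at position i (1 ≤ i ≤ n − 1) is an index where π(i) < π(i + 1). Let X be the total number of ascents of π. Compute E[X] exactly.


Write X = Σ X_I over i = 1, …, 115, with X_I the indicator of one ascent.
There are 115 indicators.
For each fixed i, the pair (π(i), π(i+1)) is a uniformly random ordered pair of distinct values from {1, …, 116}; by symmetry P[π(i) < π(i+1)] = 1/2.
By linearity: E[X] = 115 · (1/2) = (116 − 1) · (1/2) = 115/2 ≈ 57.500.

E[X] = 115/2 = 57.500.


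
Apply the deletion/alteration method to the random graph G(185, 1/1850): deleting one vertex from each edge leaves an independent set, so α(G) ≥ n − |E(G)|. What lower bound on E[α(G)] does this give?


E[|E(G)|] = C(185, 2)·p = 17020 · (1/1850) = 46/5.
E[α(G)] ≥ n − E[|E(G)|] = 185 − 46/5 = 879/5.
Numerically: ≈ 175.8000.
(This is only a lower bound; the true E[α(G)] may be larger.)

E[α(G)] ≥ 879/5 ≈ 175.8000.


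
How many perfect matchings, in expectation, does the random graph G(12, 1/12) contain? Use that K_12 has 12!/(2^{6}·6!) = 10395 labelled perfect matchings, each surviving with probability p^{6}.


K_12 has 12!/(2^{6}·6!) = 10395 labelled perfect matchings.
For each such perfect matching H, let X_H = 1 if all 6 edges of H are present in G. Then P[X_H = 1] = p^{6} = (1/12)^{6} = 1/2985984.
By linearity of expectation: E[X] = Σ_H E[X_H] = 10395 · p^{6} = 10395 · 1/2985984 = 385/110592.
Numerically: E[X] ≈ 0.0034813.

E[X] = 10395 · (1/12)^{6} = 385/110592 ≈ 0.0034813.


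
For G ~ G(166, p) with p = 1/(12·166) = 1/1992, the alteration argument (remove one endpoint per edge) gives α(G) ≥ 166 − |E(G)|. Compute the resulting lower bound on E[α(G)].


E[|E(G)|] = C(166, 2)·p = 13695 · (1/1992) = 55/8.
E[α(G)] ≥ n − E[|E(G)|] = 166 − 55/8 = 1273/8.
Numerically: ≈ 159.12500.
(This is only a lower bound; the true E[α(G)] may be larger.)

E[α(G)] ≥ 1273/8 ≈ 159.12500.


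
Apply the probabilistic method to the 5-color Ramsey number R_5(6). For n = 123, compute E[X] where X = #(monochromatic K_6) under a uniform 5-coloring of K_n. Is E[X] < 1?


E[X] = C(123, 6) · 5^{1 − 15} = 4249404082 · 5^{−14} = 4249404082/6103515625.
As a reduced fraction: E[X] = 4249404082/6103515625 ≈ 0.6962.
Is E[X] < 1? YES.
Since E[X] < 1, there exists a 5-coloring of K_{123} with no monochromatic K_6; hence R_5(6) > 123.

E[X] = 4249404082/6103515625 ≈ 0.6962; E[X] < 1, so R_5(6) > 123.


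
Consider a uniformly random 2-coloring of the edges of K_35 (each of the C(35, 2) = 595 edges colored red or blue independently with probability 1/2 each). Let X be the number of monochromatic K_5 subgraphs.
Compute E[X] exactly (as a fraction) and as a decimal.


Let X = Σ_S X_S over the C(35, 5) = 324632 subsets S of size 5, where X_S = 1 if the K_5 on S is monochromatic.
For a fixed S, the K_5 on S has C(5, 2) = 10 edges. P[all 10 edges red] = (1/2)^10, and likewise for blue, so P[monochromatic] = 2·(1/2)^10 = 2^{1 − 10} = 1/512.
By linearity: E[X] = C(35, 5) · 2^{1 − 10} = 324632 · 1/512 = 40579/64.
Numerically: E[X] ≈ 634.04688.

E[X] = C(35,5)·2^(1−C(5,2)) = 40579/64 ≈ 634.04688.


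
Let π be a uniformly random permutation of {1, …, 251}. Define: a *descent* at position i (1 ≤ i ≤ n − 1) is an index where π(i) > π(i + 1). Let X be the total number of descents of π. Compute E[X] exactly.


Write X = Σ X_I over i = 1, …, 250, with X_I the indicator of one descent.
There are 250 indicators.
For each fixed i, the pair (π(i), π(i+1)) is a uniformly random ordered pair of distinct values from {1, …, 251}; by symmetry P[π(i) > π(i+1)] = 1/2.
By linearity: E[X] = 250 · (1/2) = (251 − 1) · (1/2) = 125 ≈ 125.000000.

E[X] = 125 = 125.000000.


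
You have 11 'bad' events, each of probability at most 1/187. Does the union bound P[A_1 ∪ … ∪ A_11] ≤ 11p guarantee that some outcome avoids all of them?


Union bound: P[∪_{i=1}^{11} A_i] ≤ Σ_i P[A_i] ≤ 11·p = 11·(1/187) = 1/17.
Numerically: 1/17 ≈ 0.05882.
Is 1/17 < 1? YES.
Since P[∪ A_i] ≤ 1/17 < 1, the complement has P[∩ A_i^c] ≥ 1 − 1/17 = 16/17 > 0, so some outcome avoids every A_i.

11·p = 1/17 ≈ 0.05882; existence CERTIFIED by the union bound.


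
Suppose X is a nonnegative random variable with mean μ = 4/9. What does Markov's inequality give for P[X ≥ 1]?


μ = E[X] = 4/9, a = 1.
Markov: P[X ≥ 1] ≤ μ/a = (4/9)/1 = 4/9.
Numerically: ≈ 0.4444.
(Since a = 1 > μ = 0.4444, the bound 4/9 is < 1 and informative.)

P[X ≥ 1] ≤ 4/9 ≈ 0.4444.


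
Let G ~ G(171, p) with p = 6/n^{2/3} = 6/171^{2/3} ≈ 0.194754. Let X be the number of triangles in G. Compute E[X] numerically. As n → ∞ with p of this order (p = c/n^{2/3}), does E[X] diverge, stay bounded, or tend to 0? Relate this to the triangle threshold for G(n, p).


Number of potential triangles: C(171, 3) = 818805.
Each occurs with probability p³ ≈ (0.194754)³ ≈ 7.38688827e-03.
By linearity: E[X] = C(171, 3)·p³ ≈ 818805 · 7.38688827e-03 ≈ 6048.421053.
Since α = 2/3 < 1, p = c/n^{2/3} ≫ 1/n is above the triangle threshold p ~ 1/n. Asymptotically E[X] ~ (c³/6)·n^{3(1−α)} = (6³/6)·n^{1} → ∞; triangles are abundant w.h.p.

E[X] ≈ 6048.421053; in regime p = Θ(1/n^{2/3}) E[X] diverges (above the triangle threshold p ~ 1/n).


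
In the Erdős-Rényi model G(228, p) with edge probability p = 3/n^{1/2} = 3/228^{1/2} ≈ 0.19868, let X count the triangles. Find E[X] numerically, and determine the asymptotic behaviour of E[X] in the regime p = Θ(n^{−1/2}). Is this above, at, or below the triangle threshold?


Number of potential triangles: C(228, 3) = 1949476.
Each occurs with probability p³ ≈ (0.19868)³ ≈ 7.84262580e-03.
By linearity: E[X] = C(228, 3)·p³ ≈ 1949476 · 7.84262580e-03 ≈ 15289.010771.
Since α = 1/2 < 1, p = c/n^{1/2} ≫ 1/n is above the triangle threshold p ~ 1/n. Asymptotically E[X] ~ (c³/6)·n^{3(1−α)} = (3³/6)·n^{1.5} → ∞; triangles are abundant w.h.p.

E[X] ≈ 15289.010771; in regime p = Θ(1/n^{1/2}) E[X] diverges (above the triangle threshold p ~ 1/n).


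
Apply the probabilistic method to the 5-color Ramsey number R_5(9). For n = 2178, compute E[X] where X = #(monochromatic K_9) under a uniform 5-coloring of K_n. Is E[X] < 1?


E[X] = C(2178, 9) · 5^{1 − 36} = 2989303896287203303608800 · 5^{−35} = 2989303896287203303608800/2910383045673370361328125.
As a reduced fraction: E[X] = 119572155851488132144352/116415321826934814453125 ≈ 1.027.
Is E[X] < 1? NO.
Since E[X] ≥ 1, the first-moment bound is inconclusive at n = 2178; it does NOT by itself certify R_5(9) > 2178.

E[X] = 119572155851488132144352/116415321826934814453125 ≈ 1.027; E[X] ≥ 1; first-moment method inconclusive here.


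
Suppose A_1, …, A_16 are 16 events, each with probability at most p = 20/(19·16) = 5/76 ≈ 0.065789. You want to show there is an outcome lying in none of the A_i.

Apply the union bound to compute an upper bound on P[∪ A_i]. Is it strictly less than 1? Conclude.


Union bound: P[∪_{i=1}^{16} A_i] ≤ Σ_i P[A_i] ≤ 16·p = 16·(5/76) = 20/19.
Numerically: 20/19 ≈ 1.052632.
Is 20/19 < 1? NO.
Since the bound 20/19 is ≥ 1, the union bound is uninformative here; it does NOT by itself certify existence.

16·p = 20/19 ≈ 1.052632; existence NOT certified by the union bound.


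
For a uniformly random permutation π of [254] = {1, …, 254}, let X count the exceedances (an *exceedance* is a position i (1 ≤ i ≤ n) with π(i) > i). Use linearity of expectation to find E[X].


Write X = Σ_{i=1}^{254} X_i, where X_i = 1_{π(i) > i}.
For each fixed i, π(i) is uniform over {1, …, 254} (marginal of a uniform permutation), so P[π(i) > i] = (n − i)/n. Summing: Σ_{i=1}^{254} (n − i)/n = (0 + 1 + … + 253)/254 = 254(254 − 1)/(2·254) = (254 − 1)/2.
Hence E[X] = Σ_{i=1}^{254} (254 − i)/254 = 253/2 ≈ 126.5000.

E[X] = 253/2 = 126.5000.


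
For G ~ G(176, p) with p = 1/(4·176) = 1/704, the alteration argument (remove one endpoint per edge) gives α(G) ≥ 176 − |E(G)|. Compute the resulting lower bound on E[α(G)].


E[|E(G)|] = C(176, 2)·p = 15400 · (1/704) = 175/8.
E[α(G)] ≥ n − E[|E(G)|] = 176 − 175/8 = 1233/8.
Numerically: ≈ 154.125.
(This is only a lower bound; the true E[α(G)] may be larger.)

E[α(G)] ≥ 1233/8 ≈ 154.125.


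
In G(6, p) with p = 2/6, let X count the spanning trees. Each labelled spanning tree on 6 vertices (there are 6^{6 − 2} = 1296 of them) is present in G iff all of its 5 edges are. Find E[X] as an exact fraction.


K_6 has 6^{6 − 2} = 1296 labelled spanning trees.
For each such spanning tree H, let X_H = 1 if all 5 edges of H are present in G. Then P[X_H = 1] = p^{5} = (1/3)^{5} = 1/243.
By linearity of expectation: E[X] = Σ_H E[X_H] = 1296 · p^{5} = 1296 · 1/243 = 16/3.
Numerically: E[X] ≈ 5.33.

E[X] = 1296 · (1/3)^{5} = 16/3 ≈ 5.33.


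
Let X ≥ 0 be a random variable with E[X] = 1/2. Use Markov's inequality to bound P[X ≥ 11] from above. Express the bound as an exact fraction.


μ = E[X] = 1/2, a = 11.
Markov: P[X ≥ 11] ≤ μ/a = (1/2)/11 = 1/22.
Numerically: ≈ 0.04545.
(Since a = 11 > μ = 0.50000, the bound 1/22 is < 1 and informative.)

P[X ≥ 11] ≤ 1/22 ≈ 0.04545.


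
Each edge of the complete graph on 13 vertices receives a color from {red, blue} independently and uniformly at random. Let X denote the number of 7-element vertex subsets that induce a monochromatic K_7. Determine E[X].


Let X = Σ_S X_S over the C(13, 7) = 1716 subsets S of size 7, where X_S = 1 if the K_7 on S is monochromatic.
For a fixed S, the K_7 on S has C(7, 2) = 21 edges. P[all 21 edges red] = (1/2)^21, and likewise for blue, so P[monochromatic] = 2·(1/2)^21 = 2^{1 − 21} = 1/1048576.
Summing: E[X] = C(13, 7) · 2^{1 − 21} = 1716 · 1/1048576 = 429/262144.
Numerically: E[X] ≈ 0.00164.

E[X] = C(13,7)·2^(1−C(7,2)) = 429/262144 ≈ 0.00164.


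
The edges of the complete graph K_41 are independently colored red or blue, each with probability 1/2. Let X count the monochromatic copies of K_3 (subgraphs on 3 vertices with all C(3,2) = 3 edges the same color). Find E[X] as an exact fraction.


Let X = Σ_S X_S over the C(41, 3) = 10660 subsets S of size 3, where X_S = 1 if the K_3 on S is monochromatic.
For a fixed S, the K_3 on S has C(3, 2) = 3 edges. P[all 3 edges red] = (1/2)^3, and likewise for blue, so P[monochromatic] = 2·(1/2)^3 = 2^{1 − 3} = 1/4.
Summing: E[X] = C(41, 3) · 2^{1 − 3} = 10660 · 1/4 = 2665.
Numerically: E[X] ≈ 2665.0000.

E[X] = C(41,3)·2^(1−C(3,2)) = 2665 ≈ 2665.0000.


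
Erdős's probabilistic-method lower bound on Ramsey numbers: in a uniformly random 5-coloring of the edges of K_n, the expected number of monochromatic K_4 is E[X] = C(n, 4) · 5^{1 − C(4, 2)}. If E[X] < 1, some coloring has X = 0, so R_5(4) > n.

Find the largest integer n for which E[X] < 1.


We need C(n, 4) · 5^{1 − 6} < 1, i.e. C(n, 4) < 5^{6 − 1} = 3125.
Check values of n near the boundary:
  n = 14: C(14, 4) = 1001; 1001 < 3125? YES
  n = 15: C(15, 4) = 1365; 1365 < 3125? YES
  n = 16: C(16, 4) = 1820; 1820 < 3125? YES
  n = 17: C(17, 4) = 2380; 2380 < 3125? YES
  n = 18: C(18, 4) = 3060; 3060 < 3125? YES
  n = 19: C(19, 4) = 3876; 3876 < 3125? NO
  n = 20: C(20, 4) = 4845; 4845 < 3125? NO
The largest n with C(n, 4) < 3125 is n = 18 (where E[X] = 612/625 ≈ 0.97920). Hence R_5(4) > 18, i.e. R_5(4) ≥ 19.

Largest n = 18; hence R_5(4) > 18.


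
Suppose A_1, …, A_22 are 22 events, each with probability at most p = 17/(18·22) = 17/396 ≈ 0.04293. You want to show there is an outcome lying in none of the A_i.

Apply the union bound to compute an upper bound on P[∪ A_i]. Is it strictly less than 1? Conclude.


Union bound: P[∪_{i=1}^{22} A_i] ≤ Σ_i P[A_i] ≤ 22·p = 22·(17/396) = 17/18.
Numerically: 17/18 ≈ 0.94444.
Is 17/18 < 1? YES.
Since P[∪ A_i] ≤ 17/18 < 1, the complement has P[∩ A_i^c] ≥ 1 − 17/18 = 1/18 > 0, so some outcome avoids every A_i.

22·p = 17/18 ≈ 0.94444; existence CERTIFIED by the union bound.


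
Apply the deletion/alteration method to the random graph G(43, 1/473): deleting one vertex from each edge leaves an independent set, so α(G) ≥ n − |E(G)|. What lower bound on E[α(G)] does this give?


E[|E(G)|] = C(43, 2)·p = 903 · (1/473) = 21/11.
E[α(G)] ≥ n − E[|E(G)|] = 43 − 21/11 = 452/11.
Numerically: ≈ 41.0909.
(This is only a lower bound; the true E[α(G)] may be larger.)

E[α(G)] ≥ 452/11 ≈ 41.0909.


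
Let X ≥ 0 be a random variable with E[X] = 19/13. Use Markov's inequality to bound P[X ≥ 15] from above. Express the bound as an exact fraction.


μ = E[X] = 19/13, a = 15.
Markov: P[X ≥ 15] ≤ μ/a = (19/13)/15 = 19/195.
Numerically: ≈ 0.09744.
(Since a = 15 > μ = 1.46154, the bound 19/195 is < 1 and informative.)

P[X ≥ 15] ≤ 19/195 ≈ 0.09744.


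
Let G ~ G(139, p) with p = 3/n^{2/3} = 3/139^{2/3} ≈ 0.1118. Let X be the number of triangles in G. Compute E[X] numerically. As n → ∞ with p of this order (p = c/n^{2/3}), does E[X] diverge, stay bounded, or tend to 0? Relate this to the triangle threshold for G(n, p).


Number of potential triangles: C(139, 3) = 437989.
Each occurs with probability p³ ≈ (0.1118)³ ≈ 1.397443e-03.
By linearity: E[X] = C(139, 3)·p³ ≈ 437989 · 1.397443e-03 ≈ 612.0647.
Since α = 2/3 < 1, p = c/n^{2/3} ≫ 1/n is above the triangle threshold p ~ 1/n. Asymptotically E[X] ~ (c³/6)·n^{3(1−α)} = (3³/6)·n^{1} → ∞; triangles are abundant w.h.p.

E[X] ≈ 612.0647; in regime p = Θ(1/n^{2/3}) E[X] diverges (above the triangle threshold p ~ 1/n).


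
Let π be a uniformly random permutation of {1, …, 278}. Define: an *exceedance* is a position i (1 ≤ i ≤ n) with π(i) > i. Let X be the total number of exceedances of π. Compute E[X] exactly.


Write X = Σ_{i=1}^{278} X_i, where X_i = 1_{π(i) > i}.
For each fixed i, π(i) is uniform over {1, …, 278} (marginal of a uniform permutation), so P[π(i) > i] = (n − i)/n. Summing: Σ_{i=1}^{278} (n − i)/n = (0 + 1 + … + 277)/278 = 278(278 − 1)/(2·278) = (278 − 1)/2.
Hence E[X] = Σ_{i=1}^{278} (278 − i)/278 = 277/2 ≈ 138.500.

E[X] = 277/2 = 138.500.


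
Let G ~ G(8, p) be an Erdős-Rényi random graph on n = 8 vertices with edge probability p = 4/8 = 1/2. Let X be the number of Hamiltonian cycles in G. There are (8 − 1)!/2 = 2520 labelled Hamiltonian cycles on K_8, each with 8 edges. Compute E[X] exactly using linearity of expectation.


K_8 has (8 − 1)!/2 = 2520 labelled Hamiltonian cycles.
For each such Hamiltonian cycle H, let X_H = 1 if all 8 edges of H are present in G. Then P[X_H = 1] = p^{8} = (1/2)^{8} = 1/256.
Summing the indicators: E[X] = Σ_H E[X_H] = 2520 · p^{8} = 2520 · 1/256 = 315/32.
Numerically: E[X] ≈ 9.844.

E[X] = 2520 · (1/2)^{8} = 315/32 ≈ 9.844.


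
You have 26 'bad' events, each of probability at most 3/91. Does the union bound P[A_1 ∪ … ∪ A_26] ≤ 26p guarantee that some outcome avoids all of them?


Union bound: P[∪_{i=1}^{26} A_i] ≤ Σ_i P[A_i] ≤ 26·p = 26·(3/91) = 6/7.
Numerically: 6/7 ≈ 0.8571429.
Is 6/7 < 1? YES.
Since P[∪ A_i] ≤ 6/7 < 1, the complement has P[∩ A_i^c] ≥ 1 − 6/7 = 1/7 > 0, so some outcome avoids every A_i.

26·p = 6/7 ≈ 0.8571429; existence CERTIFIED by the union bound.


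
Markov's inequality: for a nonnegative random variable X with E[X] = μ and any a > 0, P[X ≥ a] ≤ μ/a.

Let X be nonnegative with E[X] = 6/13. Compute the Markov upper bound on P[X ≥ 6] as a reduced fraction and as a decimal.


μ = E[X] = 6/13, a = 6.
Markov: P[X ≥ 6] ≤ μ/a = (6/13)/6 = 1/13.
Numerically: ≈ 0.077.
(Since a = 6 > μ = 0.462, the bound 1/13 is < 1 and informative.)

P[X ≥ 6] ≤ 1/13 ≈ 0.077.


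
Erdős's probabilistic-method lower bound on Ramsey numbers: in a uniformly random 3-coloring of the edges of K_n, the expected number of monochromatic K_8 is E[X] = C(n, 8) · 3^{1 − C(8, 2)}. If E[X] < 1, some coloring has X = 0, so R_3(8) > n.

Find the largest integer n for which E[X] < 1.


We need C(n, 8) · 3^{1 − 28} < 1, i.e. C(n, 8) < 3^{28 − 1} = 7625597484987.
Check values of n near the boundary:
  n = 150: C(150, 8) = 5257211409450; 5257211409450 < 7625597484987? YES
  n = 151: C(151, 8) = 5551321138650; 5551321138650 < 7625597484987? YES
  n = 152: C(152, 8) = 5859727868575; 5859727868575 < 7625597484987? YES
  n = 153: C(153, 8) = 6183023199255; 6183023199255 < 7625597484987? YES
  n = 154: C(154, 8) = 6521818990995; 6521818990995 < 7625597484987? YES
  n = 155: C(155, 8) = 6876747915675; 6876747915675 < 7625597484987? YES
  n = 156: C(156, 8) = 7248464019225; 7248464019225 < 7625597484987? YES
  n = 157: C(157, 8) = 7637643295425; 7637643295425 < 7625597484987? NO
  n = 158: C(158, 8) = 8044984271181; 8044984271181 < 7625597484987? NO
The largest n with C(n, 8) < 7625597484987 is n = 156 (where E[X] = 805384891025/847288609443 ≈ 0.9505437). Hence R_3(8) > 156, i.e. R_3(8) ≥ 157.

Largest n = 156; hence R_3(8) > 156.


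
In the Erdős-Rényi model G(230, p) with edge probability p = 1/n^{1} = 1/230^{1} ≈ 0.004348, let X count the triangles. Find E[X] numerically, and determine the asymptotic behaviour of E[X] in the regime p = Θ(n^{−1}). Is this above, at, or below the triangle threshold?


Number of potential triangles: C(230, 3) = 2001460.
Each occurs with probability p³ ≈ (0.004348)³ ≈ 8.218953e-08.
By linearity: E[X] = C(230, 3)·p³ ≈ 2001460 · 8.218953e-08 ≈ 0.1645.
Here α = 1, so p = 1/n is exactly at the triangle threshold p ~ 1/n. Asymptotically E[X] → c³/6 = 1³/6 = 1/6 ≈ 0.1667, a bounded constant. In this regime the triangle count is asymptotically Poisson(c³/6).

E[X] ≈ 0.1645; in regime p = Θ(1/n^{1}) E[X] stays bounded (at the triangle threshold p ~ 1/n).


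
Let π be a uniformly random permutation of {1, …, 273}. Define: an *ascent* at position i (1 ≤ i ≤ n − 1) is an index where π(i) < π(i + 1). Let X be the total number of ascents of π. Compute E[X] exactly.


Write X = Σ X_I over i = 1, …, 272, with X_I the indicator of one ascent.
There are 272 indicators.
For each fixed i, the pair (π(i), π(i+1)) is a uniformly random ordered pair of distinct values from {1, …, 273}; by symmetry P[π(i) < π(i+1)] = 1/2.
By linearity: E[X] = 272 · (1/2) = (273 − 1) · (1/2) = 136 ≈ 136.00000.

E[X] = 136 = 136.00000.


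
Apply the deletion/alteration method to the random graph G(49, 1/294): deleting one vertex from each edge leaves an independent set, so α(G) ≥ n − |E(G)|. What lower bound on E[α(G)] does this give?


E[|E(G)|] = C(49, 2)·p = 1176 · (1/294) = 4.
E[α(G)] ≥ n − E[|E(G)|] = 49 − 4 = 45.
Numerically: ≈ 45.0000.
(This is only a lower bound; the true E[α(G)] may be larger.)

E[α(G)] ≥ 45 ≈ 45.0000.


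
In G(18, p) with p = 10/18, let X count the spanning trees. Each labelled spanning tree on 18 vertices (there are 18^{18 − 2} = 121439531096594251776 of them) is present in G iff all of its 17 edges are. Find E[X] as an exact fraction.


K_18 has 18^{18 − 2} = 121439531096594251776 labelled spanning trees.
For each such spanning tree H, let X_H = 1 if all 17 edges of H are present in G. Then P[X_H = 1] = p^{17} = (5/9)^{17} = 762939453125/16677181699666569.
Summing the indicators: E[X] = Σ_H E[X_H] = 121439531096594251776 · p^{17} = 121439531096594251776 · 762939453125/16677181699666569 = 50000000000000000/9.
Numerically: E[X] ≈ 5.56e+15.

E[X] = 121439531096594251776 · (5/9)^{17} = 50000000000000000/9 ≈ 5.56e+15.


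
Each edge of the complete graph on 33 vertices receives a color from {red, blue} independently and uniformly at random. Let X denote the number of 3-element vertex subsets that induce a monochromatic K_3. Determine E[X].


Let X = Σ_S X_S over the C(33, 3) = 5456 subsets S of size 3, where X_S = 1 if the K_3 on S is monochromatic.
For a fixed S, the K_3 on S has C(3, 2) = 3 edges. P[all 3 edges red] = (1/2)^3, and likewise for blue, so P[monochromatic] = 2·(1/2)^3 = 2^{1 − 3} = 1/4.
Summing: E[X] = C(33, 3) · 2^{1 − 3} = 5456 · 1/4 = 1364.
Numerically: E[X] ≈ 1364.000000.

E[X] = C(33,3)·2^(1−C(3,2)) = 1364 ≈ 1364.000000.


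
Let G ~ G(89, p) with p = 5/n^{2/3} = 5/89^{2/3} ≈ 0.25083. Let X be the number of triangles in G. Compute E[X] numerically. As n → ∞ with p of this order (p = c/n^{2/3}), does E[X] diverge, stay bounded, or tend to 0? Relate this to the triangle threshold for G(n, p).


Number of potential triangles: C(89, 3) = 113564.
Each occurs with probability p³ ≈ (0.25083)³ ≈ 1.5780836e-02.
By linearity: E[X] = C(89, 3)·p³ ≈ 113564 · 1.5780836e-02 ≈ 1792.13483.
Since α = 2/3 < 1, p = c/n^{2/3} ≫ 1/n is above the triangle threshold p ~ 1/n. Asymptotically E[X] ~ (c³/6)·n^{3(1−α)} = (5³/6)·n^{1} → ∞; triangles are abundant w.h.p.

E[X] ≈ 1792.13483; in regime p = Θ(1/n^{2/3}) E[X] diverges (above the triangle threshold p ~ 1/n).


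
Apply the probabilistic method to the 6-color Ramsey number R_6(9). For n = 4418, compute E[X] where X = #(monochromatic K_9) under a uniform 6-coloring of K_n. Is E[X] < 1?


E[X] = C(4418, 9) · 6^{1 − 36} = 1752779389572095347587475120 · 6^{−35} = 1752779389572095347587475120/1719070799748422591028658176.
As a reduced fraction: E[X] = 109548711848255959224217195/107441924984276411939291136 ≈ 1.020.
Is E[X] < 1? NO.
Since E[X] ≥ 1, the first-moment bound is inconclusive at n = 4418; it does NOT by itself certify R_6(9) > 4418.

E[X] = 109548711848255959224217195/107441924984276411939291136 ≈ 1.020; E[X] ≥ 1; first-moment method inconclusive here.


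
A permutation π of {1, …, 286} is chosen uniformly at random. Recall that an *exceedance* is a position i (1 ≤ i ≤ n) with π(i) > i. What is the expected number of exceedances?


Write X = Σ_{i=1}^{286} X_i, where X_i = 1_{π(i) > i}.
For each fixed i, π(i) is uniform over {1, …, 286} (marginal of a uniform permutation), so P[π(i) > i] = (n − i)/n. Summing: Σ_{i=1}^{286} (n − i)/n = (0 + 1 + … + 285)/286 = 286(286 − 1)/(2·286) = (286 − 1)/2.
Hence E[X] = Σ_{i=1}^{286} (286 − i)/286 = 285/2 ≈ 142.500.

E[X] = 285/2 = 142.500.


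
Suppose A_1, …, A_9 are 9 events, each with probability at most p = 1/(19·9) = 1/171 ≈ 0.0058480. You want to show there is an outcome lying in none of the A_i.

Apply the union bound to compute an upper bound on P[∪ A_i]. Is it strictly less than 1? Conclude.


Union bound: P[∪_{i=1}^{9} A_i] ≤ Σ_i P[A_i] ≤ 9·p = 9·(1/171) = 1/19.
Numerically: 1/19 ≈ 0.0526316.
Is 1/19 < 1? YES.
Since P[∪ A_i] ≤ 1/19 < 1, the complement has P[∩ A_i^c] ≥ 1 − 1/19 = 18/19 > 0, so some outcome avoids every A_i.

9·p = 1/19 ≈ 0.0526316; existence CERTIFIED by the union bound.


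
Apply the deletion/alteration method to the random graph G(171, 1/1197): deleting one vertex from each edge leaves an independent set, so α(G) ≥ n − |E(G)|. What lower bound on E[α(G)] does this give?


E[|E(G)|] = C(171, 2)·p = 14535 · (1/1197) = 85/7.
E[α(G)] ≥ n − E[|E(G)|] = 171 − 85/7 = 1112/7.
Numerically: ≈ 158.857143.
(This is only a lower bound; the true E[α(G)] may be larger.)

E[α(G)] ≥ 1112/7 ≈ 158.857143.


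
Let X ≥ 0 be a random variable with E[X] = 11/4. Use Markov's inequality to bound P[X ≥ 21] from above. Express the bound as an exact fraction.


μ = E[X] = 11/4, a = 21.
Markov: P[X ≥ 21] ≤ μ/a = (11/4)/21 = 11/84.
Numerically: ≈ 0.13095.
(Since a = 21 > μ = 2.75000, the bound 11/84 is < 1 and informative.)

P[X ≥ 21] ≤ 11/84 ≈ 0.13095.


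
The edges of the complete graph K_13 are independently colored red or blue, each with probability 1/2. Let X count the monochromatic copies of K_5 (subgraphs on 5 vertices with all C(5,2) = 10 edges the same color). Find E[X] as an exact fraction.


Let X = Σ_S X_S over the C(13, 5) = 1287 subsets S of size 5, where X_S = 1 if the K_5 on S is monochromatic.
For a fixed S, the K_5 on S has C(5, 2) = 10 edges. P[all 10 edges red] = (1/2)^10, and likewise for blue, so P[monochromatic] = 2·(1/2)^10 = 2^{1 − 10} = 1/512.
Summing: E[X] = C(13, 5) · 2^{1 − 10} = 1287 · 1/512 = 1287/512.
Numerically: E[X] ≈ 2.513672.

E[X] = C(13,5)·2^(1−C(5,2)) = 1287/512 ≈ 2.513672.


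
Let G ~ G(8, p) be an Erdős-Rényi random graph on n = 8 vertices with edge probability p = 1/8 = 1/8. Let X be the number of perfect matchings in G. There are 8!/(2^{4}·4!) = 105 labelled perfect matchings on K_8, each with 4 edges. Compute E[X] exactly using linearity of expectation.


K_8 has 8!/(2^{4}·4!) = 105 labelled perfect matchings.
For each such perfect matching H, let X_H = 1 if all 4 edges of H are present in G. Then P[X_H = 1] = p^{4} = (1/8)^{4} = 1/4096.
By linearity of expectation: E[X] = Σ_H E[X_H] = 105 · p^{4} = 105 · 1/4096 = 105/4096.
Numerically: E[X] ≈ 0.025635.

E[X] = 105 · (1/8)^{4} = 105/4096 ≈ 0.025635.
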